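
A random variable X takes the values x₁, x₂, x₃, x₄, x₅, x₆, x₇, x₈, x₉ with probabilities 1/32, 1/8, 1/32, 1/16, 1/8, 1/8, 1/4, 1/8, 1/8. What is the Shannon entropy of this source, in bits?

Each probability is a power of 1/2, so log₂(1/p) is an integer.
H = Σ p·log₂(1/p) = 1/32·5 + 1/8·3 + 1/32·5 + 1/16·4 + 1/8·3 + 1/8·3 + 1/4·2 + 1/8·3 + 1/8·3 = 2.9375 bits.

2.9375 bits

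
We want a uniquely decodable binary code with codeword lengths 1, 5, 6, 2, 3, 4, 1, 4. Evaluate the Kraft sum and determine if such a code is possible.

With common denominator 2^6 = 64: Σ 2^(−ℓᵢ) = 32/64 + 2/64 + 1/64 + 16/64 + 8/64 + 4/64 + 32/64 + 4/64 = 99/64 = 1.546875.
Kraft's inequality requires Σ ≤ 1; here Σ = 1.546875 > 1, so no such prefix code exists.

1.546875; no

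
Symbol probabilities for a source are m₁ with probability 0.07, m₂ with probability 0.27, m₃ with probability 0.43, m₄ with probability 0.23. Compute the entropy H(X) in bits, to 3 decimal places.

1.790 bits

H = −Σ pᵢ log₂ pᵢ.
−0.07·log₂(0.07) = 0.2686
−0.27·log₂(0.27) = 0.5100
−0.43·log₂(0.43) = 0.5236
−0.23·log₂(0.23) = 0.4877
Sum ≈ 1.7898 → 1.790 bits.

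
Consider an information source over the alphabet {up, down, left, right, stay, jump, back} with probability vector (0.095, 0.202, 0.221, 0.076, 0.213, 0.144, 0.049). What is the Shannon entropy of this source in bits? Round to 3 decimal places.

H = −Σ pᵢ log₂ pᵢ.
−0.095·log₂(0.095) = 0.3226
−0.202·log₂(0.202) = 0.4661
−0.221·log₂(0.221) = 0.4813
−0.076·log₂(0.076) = 0.2826
−0.213·log₂(0.213) = 0.4752
−0.144·log₂(0.144) = 0.4026
−0.049·log₂(0.049) = 0.2132
Sum ≈ 2.6436 → 2.644 bits.

2.644 bits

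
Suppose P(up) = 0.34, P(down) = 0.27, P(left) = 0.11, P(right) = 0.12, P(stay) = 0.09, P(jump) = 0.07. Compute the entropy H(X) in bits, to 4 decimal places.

2.3378 bits

H = −Σ pᵢ log₂ pᵢ.
−0.34·log₂(0.34) = 0.5292
−0.27·log₂(0.27) = 0.5100
−0.11·log₂(0.11) = 0.3503
−0.12·log₂(0.12) = 0.3671
−0.09·log₂(0.09) = 0.3127
−0.07·log₂(0.07) = 0.2686
Sum ≈ 2.3378 → 2.3378 bits.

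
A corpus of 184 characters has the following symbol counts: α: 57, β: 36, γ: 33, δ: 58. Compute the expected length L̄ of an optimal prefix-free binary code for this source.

Probabilities are the counts divided by 184.
Repeatedly combine the two least-probable nodes; the expected code length is the sum of the merged weights.
merge 33/184 + 9/46 → 3/8
merge 57/184 + 29/92 → 5/8
merge 3/8 + 5/8 → 1
L = 3/8 + 5/8 + 1 = 2 bits/symbol.

2 bits/symbol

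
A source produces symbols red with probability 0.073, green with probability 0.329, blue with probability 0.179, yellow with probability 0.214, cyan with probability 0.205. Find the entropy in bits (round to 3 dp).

2.192 bits

H = −Σ pᵢ log₂ pᵢ.
−0.073·log₂(0.073) = 0.2756
−0.329·log₂(0.329) = 0.5277
−0.179·log₂(0.179) = 0.4443
−0.214·log₂(0.214) = 0.4760
−0.205·log₂(0.205) = 0.4687
Sum ≈ 2.1923 → 2.192 bits.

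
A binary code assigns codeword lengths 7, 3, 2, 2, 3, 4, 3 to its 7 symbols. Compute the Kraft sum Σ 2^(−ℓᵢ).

0.9453125

With common denominator 2^7 = 128: Σ 2^(−ℓᵢ) = 1/128 + 16/128 + 32/128 + 32/128 + 16/128 + 8/128 + 16/128 = 121/128 = 0.9453125.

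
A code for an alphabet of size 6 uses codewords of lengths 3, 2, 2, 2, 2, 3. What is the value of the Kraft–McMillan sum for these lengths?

With common denominator 2^3 = 8: Σ 2^(−ℓᵢ) = 1/8 + 2/8 + 2/8 + 2/8 + 2/8 + 1/8 = 10/8 = 1.25.

1.25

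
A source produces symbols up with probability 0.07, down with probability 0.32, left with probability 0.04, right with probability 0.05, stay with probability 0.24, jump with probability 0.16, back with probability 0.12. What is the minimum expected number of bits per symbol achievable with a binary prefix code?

Repeatedly combine the two least-probable nodes; the expected code length is the sum of the merged weights.
merge 1/25 + 1/20 → 9/100
merge 7/100 + 9/100 → 4/25
merge 3/25 + 4/25 → 7/25
merge 4/25 + 6/25 → 2/5
merge 7/25 + 8/25 → 3/5
merge 2/5 + 3/5 → 1
L = 9/100 + 4/25 + 7/25 + 2/5 + 3/5 + 1 = 253/100 = 2.53 bits/symbol.

2.53 bits/symbol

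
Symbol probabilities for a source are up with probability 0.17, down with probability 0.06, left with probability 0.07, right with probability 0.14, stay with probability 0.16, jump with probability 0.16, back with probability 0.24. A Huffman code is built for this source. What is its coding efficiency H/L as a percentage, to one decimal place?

98.7%

Entropy H = −Σ p log₂ p ≈ 2.6840 bits.
Huffman merges: 3/50+7/100→13/100; 13/100+7/50→27/100; 4/25+4/25→8/25; 17/100+6/25→41/100; 27/100+8/25→59/100; 41/100+59/100→1. L = 68/25 ≈ 2.7200.
Efficiency = H/L = 2.6840/2.7200 = 98.7%.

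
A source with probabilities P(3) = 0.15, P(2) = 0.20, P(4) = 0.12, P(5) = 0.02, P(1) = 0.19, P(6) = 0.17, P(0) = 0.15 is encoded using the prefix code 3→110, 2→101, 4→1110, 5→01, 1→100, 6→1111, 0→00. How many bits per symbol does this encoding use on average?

L̄ = Σ pᵢ·ℓᵢ = 0.15·3 + 0.20·3 + 0.12·4 + 0.02·2 + 0.19·3 + 0.17·4 + 0.15·2 = 3.12 bits/symbol.

3.12 bits/symbol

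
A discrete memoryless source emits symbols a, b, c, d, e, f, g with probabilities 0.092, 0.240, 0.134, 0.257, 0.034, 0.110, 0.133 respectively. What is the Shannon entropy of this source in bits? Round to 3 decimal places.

2.606 bits

H = −Σ pᵢ log₂ pᵢ.
−0.092·log₂(0.092) = 0.3167
−0.240·log₂(0.240) = 0.4941
−0.134·log₂(0.134) = 0.3886
−0.257·log₂(0.257) = 0.5038
−0.034·log₂(0.034) = 0.1659
−0.110·log₂(0.110) = 0.3503
−0.133·log₂(0.133) = 0.3871
Sum ≈ 2.6064 → 2.606 bits.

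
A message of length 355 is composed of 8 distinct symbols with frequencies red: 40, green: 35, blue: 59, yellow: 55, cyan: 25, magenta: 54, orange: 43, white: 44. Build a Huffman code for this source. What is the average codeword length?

Probabilities are the counts divided by 355.
Repeatedly combine the two least-probable nodes; the expected code length is the sum of the merged weights.
merge 5/71 + 7/71 → 12/71
merge 8/71 + 43/355 → 83/355
merge 44/355 + 54/355 → 98/355
merge 11/71 + 59/355 → 114/355
merge 12/71 + 83/355 → 143/355
merge 98/355 + 114/355 → 212/355
merge 143/355 + 212/355 → 1
L = 12/71 + 83/355 + 98/355 + 114/355 + 143/355 + 212/355 + 1 = 3 bits/symbol.

3 bits/symbol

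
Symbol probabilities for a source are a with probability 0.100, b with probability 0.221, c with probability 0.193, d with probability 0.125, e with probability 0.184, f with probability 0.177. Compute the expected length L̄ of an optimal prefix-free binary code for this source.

2.586 bits/symbol

Repeatedly combine the two least-probable nodes; the expected code length is the sum of the merged weights.
merge 1/10 + 1/8 → 9/40
merge 177/1000 + 23/125 → 361/1000
merge 193/1000 + 221/1000 → 207/500
merge 9/40 + 361/1000 → 293/500
merge 207/500 + 293/500 → 1
L = 9/40 + 361/1000 + 207/500 + 293/500 + 1 = 1293/500 = 2.586 bits/symbol.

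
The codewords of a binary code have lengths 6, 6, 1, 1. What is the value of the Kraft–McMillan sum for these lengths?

1.03125

With common denominator 2^6 = 64: Σ 2^(−ℓᵢ) = 1/64 + 1/64 + 32/64 + 32/64 = 66/64 = 1.03125.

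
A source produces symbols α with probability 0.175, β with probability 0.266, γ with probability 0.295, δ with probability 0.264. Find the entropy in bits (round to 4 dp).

H = −Σ pᵢ log₂ pᵢ.
−0.175·log₂(0.175) = 0.4401
−0.266·log₂(0.266) = 0.5082
−0.295·log₂(0.295) = 0.5196
−0.264·log₂(0.264) = 0.5072
Sum ≈ 1.9750 → 1.9750 bits.

1.9750 bits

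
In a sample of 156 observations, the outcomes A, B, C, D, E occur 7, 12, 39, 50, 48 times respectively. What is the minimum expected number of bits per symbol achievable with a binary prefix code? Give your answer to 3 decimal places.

2.122 bits/symbol

Probabilities are the counts divided by 156.
Repeatedly combine the two least-probable nodes; the expected code length is the sum of the merged weights.
merge 7/156 + 1/13 → 19/156
merge 19/156 + 1/4 → 29/78
merge 4/13 + 25/78 → 49/78
merge 29/78 + 49/78 → 1
L = 19/156 + 29/78 + 49/78 + 1 = 331/156 ≈ 2.122 bits/symbol.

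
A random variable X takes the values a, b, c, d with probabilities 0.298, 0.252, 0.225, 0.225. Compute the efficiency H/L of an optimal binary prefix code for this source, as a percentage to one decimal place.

99.5%

Entropy H = −Σ p log₂ p ≈ 1.9900 bits.
Huffman merges: 9/40+9/40→9/20; 63/250+149/500→11/20; 9/20+11/20→1. L = 2 ≈ 2.0000.
Efficiency = H/L = 1.9900/2.0000 = 99.5%.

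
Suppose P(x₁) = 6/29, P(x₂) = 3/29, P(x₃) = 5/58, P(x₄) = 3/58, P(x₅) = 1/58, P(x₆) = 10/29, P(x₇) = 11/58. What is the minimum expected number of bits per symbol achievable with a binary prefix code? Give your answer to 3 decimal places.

Repeatedly combine the two least-probable nodes; the expected code length is the sum of the merged weights.
merge 1/58 + 3/58 → 2/29
merge 2/29 + 5/58 → 9/58
merge 3/29 + 9/58 → 15/58
merge 11/58 + 6/29 → 23/58
merge 15/58 + 10/29 → 35/58
merge 23/58 + 35/58 → 1
L = 2/29 + 9/58 + 15/58 + 23/58 + 35/58 + 1 = 72/29 ≈ 2.483 bits/symbol.

2.483 bits/symbol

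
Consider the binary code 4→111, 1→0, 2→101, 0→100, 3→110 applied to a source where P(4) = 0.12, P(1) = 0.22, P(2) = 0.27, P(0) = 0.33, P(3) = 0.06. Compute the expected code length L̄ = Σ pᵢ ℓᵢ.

2.56 bits/symbol

L̄ = Σ pᵢ·ℓᵢ = 0.12·3 + 0.22·1 + 0.27·3 + 0.33·3 + 0.06·3 = 2.56 bits/symbol.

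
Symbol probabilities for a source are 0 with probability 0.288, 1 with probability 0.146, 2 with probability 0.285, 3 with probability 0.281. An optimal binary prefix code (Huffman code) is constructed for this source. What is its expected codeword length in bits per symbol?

2 bits/symbol

Repeatedly combine the two least-probable nodes; the expected code length is the sum of the merged weights.
merge 73/500 + 281/1000 → 427/1000
merge 57/200 + 36/125 → 573/1000
merge 427/1000 + 573/1000 → 1
L = 427/1000 + 573/1000 + 1 = 2 bits/symbol.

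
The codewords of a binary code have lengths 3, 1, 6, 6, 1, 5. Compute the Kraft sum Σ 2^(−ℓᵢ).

1.1875

With common denominator 2^6 = 64: Σ 2^(−ℓᵢ) = 8/64 + 32/64 + 1/64 + 1/64 + 32/64 + 2/64 = 76/64 = 1.1875.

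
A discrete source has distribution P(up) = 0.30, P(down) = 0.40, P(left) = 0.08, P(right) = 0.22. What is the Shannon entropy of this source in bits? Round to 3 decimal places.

1.822 bits

H = −Σ pᵢ log₂ pᵢ.
−0.30·log₂(0.30) = 0.5211
−0.40·log₂(0.40) = 0.5288
−0.08·log₂(0.08) = 0.2915
−0.22·log₂(0.22) = 0.4806
Sum ≈ 1.8219 → 1.822 bits.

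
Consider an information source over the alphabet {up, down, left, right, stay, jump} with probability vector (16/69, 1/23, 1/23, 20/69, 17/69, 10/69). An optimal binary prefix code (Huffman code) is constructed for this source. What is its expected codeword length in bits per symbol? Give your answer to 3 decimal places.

Repeatedly combine the two least-probable nodes; the expected code length is the sum of the merged weights.
merge 1/23 + 1/23 → 2/23
merge 2/23 + 10/69 → 16/69
merge 16/69 + 16/69 → 32/69
merge 17/69 + 20/69 → 37/69
merge 32/69 + 37/69 → 1
L = 2/23 + 16/69 + 32/69 + 37/69 + 1 = 160/69 ≈ 2.319 bits/symbol.

2.319 bits/symbol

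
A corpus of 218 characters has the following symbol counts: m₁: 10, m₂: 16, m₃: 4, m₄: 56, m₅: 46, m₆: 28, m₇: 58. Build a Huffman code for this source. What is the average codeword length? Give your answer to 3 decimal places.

Probabilities are the counts divided by 218.
Repeatedly combine the two least-probable nodes; the expected code length is the sum of the merged weights.
merge 2/109 + 5/109 → 7/109
merge 7/109 + 8/109 → 15/109
merge 14/109 + 15/109 → 29/109
merge 23/109 + 28/109 → 51/109
merge 29/109 + 29/109 → 58/109
merge 51/109 + 58/109 → 1
L = 7/109 + 15/109 + 29/109 + 51/109 + 58/109 + 1 = 269/109 ≈ 2.468 bits/symbol.

2.468 bits/symbol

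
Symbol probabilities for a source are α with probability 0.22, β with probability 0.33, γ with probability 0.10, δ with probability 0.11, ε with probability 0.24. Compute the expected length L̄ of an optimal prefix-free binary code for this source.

Repeatedly combine the two least-probable nodes; the expected code length is the sum of the merged weights.
merge 1/10 + 11/100 → 21/100
merge 21/100 + 11/50 → 43/100
merge 6/25 + 33/100 → 57/100
merge 43/100 + 57/100 → 1
L = 21/100 + 43/100 + 57/100 + 1 = 221/100 = 2.21 bits/symbol.

2.21 bits/symbol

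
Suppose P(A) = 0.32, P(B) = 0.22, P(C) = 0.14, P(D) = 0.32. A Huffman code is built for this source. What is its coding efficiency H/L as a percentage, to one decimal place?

96.5%

Entropy H = −Σ p log₂ p ≈ 1.9298 bits.
Huffman merges: 7/50+11/50→9/25; 8/25+8/25→16/25; 9/25+16/25→1. L = 2 ≈ 2.0000.
Efficiency = H/L = 1.9298/2.0000 = 96.5%.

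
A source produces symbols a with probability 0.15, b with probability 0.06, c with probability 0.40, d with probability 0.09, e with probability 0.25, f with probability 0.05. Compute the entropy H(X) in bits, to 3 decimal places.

H = −Σ pᵢ log₂ pᵢ.
−0.15·log₂(0.15) = 0.4105
−0.06·log₂(0.06) = 0.2435
−0.40·log₂(0.40) = 0.5288
−0.09·log₂(0.09) = 0.3127
−0.25·log₂(0.25) = 0.5000
−0.05·log₂(0.05) = 0.2161
Sum ≈ 2.2116 → 2.212 bits.

2.212 bits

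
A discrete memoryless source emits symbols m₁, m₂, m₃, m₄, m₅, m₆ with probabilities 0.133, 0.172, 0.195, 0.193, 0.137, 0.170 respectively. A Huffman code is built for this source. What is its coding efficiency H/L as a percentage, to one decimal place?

98.4%

Entropy H = −Σ p log₂ p ≈ 2.5693 bits.
Huffman merges: 133/1000+137/1000→27/100; 17/100+43/250→171/500; 193/1000+39/200→97/250; 27/100+171/500→153/250; 97/250+153/250→1. L = 653/250 ≈ 2.6120.
Efficiency = H/L = 2.5693/2.6120 = 98.4%.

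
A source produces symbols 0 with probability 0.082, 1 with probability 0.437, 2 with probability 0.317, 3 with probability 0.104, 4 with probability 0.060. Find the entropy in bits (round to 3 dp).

H = −Σ pᵢ log₂ pᵢ.
−0.082·log₂(0.082) = 0.2959
−0.437·log₂(0.437) = 0.5219
−0.317·log₂(0.317) = 0.5254
−0.104·log₂(0.104) = 0.3396
−0.060·log₂(0.060) = 0.2435
Sum ≈ 1.9263 → 1.926 bits.

1.926 bits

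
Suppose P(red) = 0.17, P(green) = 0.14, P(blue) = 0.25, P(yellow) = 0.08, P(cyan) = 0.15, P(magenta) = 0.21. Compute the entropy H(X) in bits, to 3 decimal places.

2.507 bits

H = −Σ pᵢ log₂ pᵢ.
−0.17·log₂(0.17) = 0.4346
−0.14·log₂(0.14) = 0.3971
−0.25·log₂(0.25) = 0.5000
−0.08·log₂(0.08) = 0.2915
−0.15·log₂(0.15) = 0.4105
−0.21·log₂(0.21) = 0.4728
Sum ≈ 2.5066 → 2.507 bits.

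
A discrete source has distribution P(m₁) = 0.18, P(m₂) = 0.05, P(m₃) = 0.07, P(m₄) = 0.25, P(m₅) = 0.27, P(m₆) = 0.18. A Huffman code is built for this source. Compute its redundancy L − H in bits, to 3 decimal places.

0.035 bits

Entropy H = −Σ p log₂ p ≈ 2.3853 bits.
Huffman merges: 1/20+7/100→3/25; 3/25+9/50→3/10; 9/50+1/4→43/100; 27/100+3/10→57/100; 43/100+57/100→1. L = 121/50 ≈ 2.4200.
L − H = 2.4200 − 2.3853 = 0.035 bits.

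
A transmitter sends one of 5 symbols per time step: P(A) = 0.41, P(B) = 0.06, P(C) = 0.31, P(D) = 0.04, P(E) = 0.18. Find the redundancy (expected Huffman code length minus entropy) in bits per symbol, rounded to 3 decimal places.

0.044 bits

Entropy H = −Σ p log₂ p ≈ 1.9258 bits.
Huffman merges: 1/25+3/50→1/10; 1/10+9/50→7/25; 7/25+31/100→59/100; 41/100+59/100→1. L = 197/100 ≈ 1.9700.
L − H = 1.9700 − 1.9258 = 0.044 bits.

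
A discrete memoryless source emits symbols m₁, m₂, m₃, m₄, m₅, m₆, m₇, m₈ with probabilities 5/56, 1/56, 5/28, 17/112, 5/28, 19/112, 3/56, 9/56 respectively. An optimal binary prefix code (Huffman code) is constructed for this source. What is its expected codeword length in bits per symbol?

2.875 bits/symbol

Repeatedly combine the two least-probable nodes; the expected code length is the sum of the merged weights.
merge 1/56 + 3/56 → 1/14
merge 1/14 + 5/56 → 9/56
merge 17/112 + 9/56 → 5/16
merge 9/56 + 19/112 → 37/112
merge 5/28 + 5/28 → 5/14
merge 5/16 + 37/112 → 9/14
merge 5/14 + 9/14 → 1
L = 1/14 + 9/56 + 5/16 + 37/112 + 5/14 + 9/14 + 1 = 23/8 = 2.875 bits/symbol.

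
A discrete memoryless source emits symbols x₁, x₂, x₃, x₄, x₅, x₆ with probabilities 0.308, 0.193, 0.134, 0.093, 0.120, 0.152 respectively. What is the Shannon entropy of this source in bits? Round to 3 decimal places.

H = −Σ pᵢ log₂ pᵢ.
−0.308·log₂(0.308) = 0.5233
−0.193·log₂(0.193) = 0.4581
−0.134·log₂(0.134) = 0.3886
−0.093·log₂(0.093) = 0.3187
−0.120·log₂(0.120) = 0.3671
−0.152·log₂(0.152) = 0.4131
Sum ≈ 2.4688 → 2.469 bits.

2.469 bits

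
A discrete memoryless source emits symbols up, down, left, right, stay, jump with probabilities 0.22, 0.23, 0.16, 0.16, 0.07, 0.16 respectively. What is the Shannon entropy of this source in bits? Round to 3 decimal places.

H = −Σ pᵢ log₂ pᵢ.
−0.22·log₂(0.22) = 0.4806
−0.23·log₂(0.23) = 0.4877
−0.16·log₂(0.16) = 0.4230
−0.16·log₂(0.16) = 0.4230
−0.07·log₂(0.07) = 0.2686
−0.16·log₂(0.16) = 0.4230
Sum ≈ 2.5058 → 2.506 bits.

2.506 bits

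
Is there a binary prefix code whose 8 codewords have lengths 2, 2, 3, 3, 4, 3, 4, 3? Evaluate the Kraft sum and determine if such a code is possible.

1.125; no

With common denominator 2^4 = 16: Σ 2^(−ℓᵢ) = 4/16 + 4/16 + 2/16 + 2/16 + 1/16 + 2/16 + 1/16 + 2/16 = 18/16 = 1.125.
Kraft's inequality requires Σ ≤ 1; here Σ = 1.125 > 1, so no such prefix code exists.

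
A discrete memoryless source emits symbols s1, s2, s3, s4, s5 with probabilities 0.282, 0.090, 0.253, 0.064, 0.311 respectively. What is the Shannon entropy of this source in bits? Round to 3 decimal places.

H = −Σ pᵢ log₂ pᵢ.
−0.282·log₂(0.282) = 0.5150
−0.090·log₂(0.090) = 0.3127
−0.253·log₂(0.253) = 0.5016
−0.064·log₂(0.064) = 0.2538
−0.311·log₂(0.311) = 0.5240
Sum ≈ 2.1071 → 2.107 bits.

2.107 bits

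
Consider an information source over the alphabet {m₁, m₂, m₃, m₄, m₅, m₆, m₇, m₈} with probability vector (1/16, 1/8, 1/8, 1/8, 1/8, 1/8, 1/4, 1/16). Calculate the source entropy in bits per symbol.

2.875 bits

Each probability is a power of 1/2, so log₂(1/p) is an integer.
H = Σ p·log₂(1/p) = 1/16·4 + 1/8·3 + 1/8·3 + 1/8·3 + 1/8·3 + 1/8·3 + 1/4·2 + 1/16·4 = 2.875 bits.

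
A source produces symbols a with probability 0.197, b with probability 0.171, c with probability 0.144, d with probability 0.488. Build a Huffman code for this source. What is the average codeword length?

1.827 bits/symbol

Repeatedly combine the two least-probable nodes; the expected code length is the sum of the merged weights.
merge 18/125 + 171/1000 → 63/200
merge 197/1000 + 63/200 → 64/125
merge 61/125 + 64/125 → 1
L = 63/200 + 64/125 + 1 = 1827/1000 = 1.827 bits/symbol.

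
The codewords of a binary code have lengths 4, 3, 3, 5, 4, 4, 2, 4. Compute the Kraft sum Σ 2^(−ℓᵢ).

0.78125

With common denominator 2^5 = 32: Σ 2^(−ℓᵢ) = 2/32 + 4/32 + 4/32 + 1/32 + 2/32 + 2/32 + 8/32 + 2/32 = 25/32 = 0.78125.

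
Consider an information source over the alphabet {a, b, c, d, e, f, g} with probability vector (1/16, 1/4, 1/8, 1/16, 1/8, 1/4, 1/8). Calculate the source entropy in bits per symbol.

2.625 bits

Each probability is a power of 1/2, so log₂(1/p) is an integer.
H = Σ p·log₂(1/p) = 1/16·4 + 1/4·2 + 1/8·3 + 1/16·4 + 1/8·3 + 1/4·2 + 1/8·3 = 2.625 bits.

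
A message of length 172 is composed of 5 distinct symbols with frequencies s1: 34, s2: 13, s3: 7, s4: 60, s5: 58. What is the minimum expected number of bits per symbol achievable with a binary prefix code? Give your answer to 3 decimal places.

Probabilities are the counts divided by 172.
Repeatedly combine the two least-probable nodes; the expected code length is the sum of the merged weights.
merge 7/172 + 13/172 → 5/43
merge 5/43 + 17/86 → 27/86
merge 27/86 + 29/86 → 28/43
merge 15/43 + 28/43 → 1
L = 5/43 + 27/86 + 28/43 + 1 = 179/86 ≈ 2.081 bits/symbol.

2.081 bits/symbol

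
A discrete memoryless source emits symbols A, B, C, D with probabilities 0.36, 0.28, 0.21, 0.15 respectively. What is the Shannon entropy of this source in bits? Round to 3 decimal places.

1.928 bits

H = −Σ pᵢ log₂ pᵢ.
−0.36·log₂(0.36) = 0.5306
−0.28·log₂(0.28) = 0.5142
−0.21·log₂(0.21) = 0.4728
−0.15·log₂(0.15) = 0.4105
Sum ≈ 1.9282 → 1.928 bits.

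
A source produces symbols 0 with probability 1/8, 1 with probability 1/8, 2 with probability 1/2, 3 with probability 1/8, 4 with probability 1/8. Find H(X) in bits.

Each probability is a power of 1/2, so log₂(1/p) is an integer.
H = Σ p·log₂(1/p) = 1/8·3 + 1/8·3 + 1/2·1 + 1/8·3 + 1/8·3 = 2 bits.

2 bits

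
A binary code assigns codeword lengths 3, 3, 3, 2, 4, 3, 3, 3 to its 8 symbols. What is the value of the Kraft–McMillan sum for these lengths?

With common denominator 2^4 = 16: Σ 2^(−ℓᵢ) = 2/16 + 2/16 + 2/16 + 4/16 + 1/16 + 2/16 + 2/16 + 2/16 = 17/16 = 1.0625.

1.0625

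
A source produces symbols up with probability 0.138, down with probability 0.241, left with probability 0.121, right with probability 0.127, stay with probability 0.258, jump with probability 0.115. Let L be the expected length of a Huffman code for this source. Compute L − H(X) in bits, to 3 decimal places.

0.002 bits

Entropy H = −Σ p log₂ p ≈ 2.4989 bits.
Huffman merges: 23/200+121/1000→59/250; 127/1000+69/500→53/200; 59/250+241/1000→477/1000; 129/500+53/200→523/1000; 477/1000+523/1000→1. L = 2501/1000 ≈ 2.5010.
L − H = 2.5010 − 2.4989 = 0.002 bits.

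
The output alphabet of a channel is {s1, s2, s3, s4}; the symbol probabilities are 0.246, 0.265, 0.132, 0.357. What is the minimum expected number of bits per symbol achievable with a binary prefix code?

2 bits/symbol

Repeatedly combine the two least-probable nodes; the expected code length is the sum of the merged weights.
merge 33/250 + 123/500 → 189/500
merge 53/200 + 357/1000 → 311/500
merge 189/500 + 311/500 → 1
L = 189/500 + 311/500 + 1 = 2 bits/symbol.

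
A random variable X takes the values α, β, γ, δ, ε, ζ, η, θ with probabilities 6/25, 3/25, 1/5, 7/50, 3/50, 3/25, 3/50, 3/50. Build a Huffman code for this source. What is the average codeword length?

2.86 bits/symbol

Repeatedly combine the two least-probable nodes; the expected code length is the sum of the merged weights.
merge 3/50 + 3/50 → 3/25
merge 3/50 + 3/25 → 9/50
merge 3/25 + 3/25 → 6/25
merge 7/50 + 9/50 → 8/25
merge 1/5 + 6/25 → 11/25
merge 6/25 + 8/25 → 14/25
merge 11/25 + 14/25 → 1
L = 3/25 + 9/50 + 6/25 + 8/25 + 11/25 + 14/25 + 1 = 143/50 = 2.86 bits/symbol.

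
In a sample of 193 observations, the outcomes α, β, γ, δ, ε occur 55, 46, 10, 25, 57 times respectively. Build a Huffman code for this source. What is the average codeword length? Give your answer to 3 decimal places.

2.181 bits/symbol

Probabilities are the counts divided by 193.
Repeatedly combine the two least-probable nodes; the expected code length is the sum of the merged weights.
merge 10/193 + 25/193 → 35/193
merge 35/193 + 46/193 → 81/193
merge 55/193 + 57/193 → 112/193
merge 81/193 + 112/193 → 1
L = 35/193 + 81/193 + 112/193 + 1 = 421/193 ≈ 2.181 bits/symbol.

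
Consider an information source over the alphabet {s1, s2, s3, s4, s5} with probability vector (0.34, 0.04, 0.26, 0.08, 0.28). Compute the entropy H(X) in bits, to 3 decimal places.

H = −Σ pᵢ log₂ pᵢ.
−0.34·log₂(0.34) = 0.5292
−0.04·log₂(0.04) = 0.1858
−0.26·log₂(0.26) = 0.5053
−0.08·log₂(0.08) = 0.2915
−0.28·log₂(0.28) = 0.5142
Sum ≈ 2.0259 → 2.026 bits.

2.026 bits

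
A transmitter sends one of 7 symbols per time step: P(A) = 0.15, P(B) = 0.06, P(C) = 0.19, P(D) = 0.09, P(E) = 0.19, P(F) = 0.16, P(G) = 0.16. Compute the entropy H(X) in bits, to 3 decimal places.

2.723 bits

H = −Σ pᵢ log₂ pᵢ.
−0.15·log₂(0.15) = 0.4105
−0.06·log₂(0.06) = 0.2435
−0.19·log₂(0.19) = 0.4552
−0.09·log₂(0.09) = 0.3127
−0.19·log₂(0.19) = 0.4552
−0.16·log₂(0.16) = 0.4230
−0.16·log₂(0.16) = 0.4230
Sum ≈ 2.7232 → 2.723 bits.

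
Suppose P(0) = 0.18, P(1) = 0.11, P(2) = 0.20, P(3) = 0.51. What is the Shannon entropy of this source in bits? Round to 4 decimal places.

H = −Σ pᵢ log₂ pᵢ.
−0.18·log₂(0.18) = 0.4453
−0.11·log₂(0.11) = 0.3503
−0.20·log₂(0.20) = 0.4644
−0.51·log₂(0.51) = 0.4954
Sum ≈ 1.7554 → 1.7554 bits.

1.7554 bits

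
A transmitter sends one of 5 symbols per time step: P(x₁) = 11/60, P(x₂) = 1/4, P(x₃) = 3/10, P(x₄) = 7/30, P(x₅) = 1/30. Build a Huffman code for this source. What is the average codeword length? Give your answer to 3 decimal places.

Repeatedly combine the two least-probable nodes; the expected code length is the sum of the merged weights.
merge 1/30 + 11/60 → 13/60
merge 13/60 + 7/30 → 9/20
merge 1/4 + 3/10 → 11/20
merge 9/20 + 11/20 → 1
L = 13/60 + 9/20 + 11/20 + 1 = 133/60 ≈ 2.217 bits/symbol.

2.217 bits/symbol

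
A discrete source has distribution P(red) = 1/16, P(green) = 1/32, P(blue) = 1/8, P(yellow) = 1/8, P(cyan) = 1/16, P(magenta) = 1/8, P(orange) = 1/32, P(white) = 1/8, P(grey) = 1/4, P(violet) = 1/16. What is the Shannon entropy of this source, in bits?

3.0625 bits

Each probability is a power of 1/2, so log₂(1/p) is an integer.
H = Σ p·log₂(1/p) = 1/16·4 + 1/32·5 + 1/8·3 + 1/8·3 + 1/16·4 + 1/8·3 + 1/32·5 + 1/8·3 + 1/4·2 + 1/16·4 = 3.0625 bits.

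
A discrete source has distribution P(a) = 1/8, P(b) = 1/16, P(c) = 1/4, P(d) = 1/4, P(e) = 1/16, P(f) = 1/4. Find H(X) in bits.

2.375 bits

Each probability is a power of 1/2, so log₂(1/p) is an integer.
H = Σ p·log₂(1/p) = 1/8·3 + 1/16·4 + 1/4·2 + 1/4·2 + 1/16·4 + 1/4·2 = 2.375 bits.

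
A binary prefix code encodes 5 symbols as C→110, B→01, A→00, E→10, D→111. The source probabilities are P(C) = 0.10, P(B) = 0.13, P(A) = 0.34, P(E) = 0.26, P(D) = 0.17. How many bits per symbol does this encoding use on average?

L̄ = Σ pᵢ·ℓᵢ = 0.10·3 + 0.13·2 + 0.34·2 + 0.26·2 + 0.17·3 = 2.27 bits/symbol.

2.27 bits/symbol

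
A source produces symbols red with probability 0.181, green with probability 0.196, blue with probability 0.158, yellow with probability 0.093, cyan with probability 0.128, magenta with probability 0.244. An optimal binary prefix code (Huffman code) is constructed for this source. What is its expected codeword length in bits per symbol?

2.56 bits/symbol

Repeatedly combine the two least-probable nodes; the expected code length is the sum of the merged weights.
merge 93/1000 + 16/125 → 221/1000
merge 79/500 + 181/1000 → 339/1000
merge 49/250 + 221/1000 → 417/1000
merge 61/250 + 339/1000 → 583/1000
merge 417/1000 + 583/1000 → 1
L = 221/1000 + 339/1000 + 417/1000 + 583/1000 + 1 = 64/25 = 2.56 bits/symbol.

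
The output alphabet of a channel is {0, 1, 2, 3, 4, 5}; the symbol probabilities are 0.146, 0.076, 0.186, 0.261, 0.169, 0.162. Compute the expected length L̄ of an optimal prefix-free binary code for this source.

Repeatedly combine the two least-probable nodes; the expected code length is the sum of the merged weights.
merge 19/250 + 73/500 → 111/500
merge 81/500 + 169/1000 → 331/1000
merge 93/500 + 111/500 → 51/125
merge 261/1000 + 331/1000 → 74/125
merge 51/125 + 74/125 → 1
L = 111/500 + 331/1000 + 51/125 + 74/125 + 1 = 2553/1000 = 2.553 bits/symbol.

2.553 bits/symbol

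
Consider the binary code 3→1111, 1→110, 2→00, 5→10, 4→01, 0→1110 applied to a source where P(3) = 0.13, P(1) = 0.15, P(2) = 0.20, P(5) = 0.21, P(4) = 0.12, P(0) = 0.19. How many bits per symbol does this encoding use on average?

L̄ = Σ pᵢ·ℓᵢ = 0.13·4 + 0.15·3 + 0.20·2 + 0.21·2 + 0.12·2 + 0.19·4 = 2.79 bits/symbol.

2.79 bits/symbol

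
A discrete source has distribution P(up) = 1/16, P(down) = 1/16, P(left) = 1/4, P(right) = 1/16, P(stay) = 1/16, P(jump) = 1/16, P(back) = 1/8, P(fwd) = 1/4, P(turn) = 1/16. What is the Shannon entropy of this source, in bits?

2.875 bits

Each probability is a power of 1/2, so log₂(1/p) is an integer.
H = Σ p·log₂(1/p) = 1/16·4 + 1/16·4 + 1/4·2 + 1/16·4 + 1/16·4 + 1/16·4 + 1/8·3 + 1/4·2 + 1/16·4 = 2.875 bits.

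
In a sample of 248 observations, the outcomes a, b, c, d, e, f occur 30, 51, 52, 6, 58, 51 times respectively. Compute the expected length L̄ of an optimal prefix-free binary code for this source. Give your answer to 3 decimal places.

Probabilities are the counts divided by 248.
Repeatedly combine the two least-probable nodes; the expected code length is the sum of the merged weights.
merge 3/124 + 15/124 → 9/62
merge 9/62 + 51/248 → 87/248
merge 51/248 + 13/62 → 103/248
merge 29/124 + 87/248 → 145/248
merge 103/248 + 145/248 → 1
L = 9/62 + 87/248 + 103/248 + 145/248 + 1 = 619/248 ≈ 2.496 bits/symbol.

2.496 bits/symbol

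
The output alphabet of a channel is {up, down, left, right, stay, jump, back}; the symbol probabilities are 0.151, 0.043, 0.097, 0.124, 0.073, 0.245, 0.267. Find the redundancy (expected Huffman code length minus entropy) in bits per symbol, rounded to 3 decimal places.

0.016 bits

Entropy H = −Σ p log₂ p ≈ 2.5884 bits.
Huffman merges: 43/1000+73/1000→29/250; 97/1000+29/250→213/1000; 31/250+151/1000→11/40; 213/1000+49/200→229/500; 267/1000+11/40→271/500; 229/500+271/500→1. L = 651/250 ≈ 2.6040.
L − H = 2.6040 − 2.5884 = 0.016 bits.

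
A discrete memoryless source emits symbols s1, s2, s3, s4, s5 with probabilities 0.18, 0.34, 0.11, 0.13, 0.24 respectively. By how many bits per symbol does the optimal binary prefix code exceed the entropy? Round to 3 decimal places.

Entropy H = −Σ p log₂ p ≈ 2.2015 bits.
Huffman merges: 11/100+13/100→6/25; 9/50+6/25→21/50; 6/25+17/50→29/50; 21/50+29/50→1. L = 56/25 ≈ 2.2400.
L − H = 2.2400 − 2.2015 = 0.038 bits.

0.038 bits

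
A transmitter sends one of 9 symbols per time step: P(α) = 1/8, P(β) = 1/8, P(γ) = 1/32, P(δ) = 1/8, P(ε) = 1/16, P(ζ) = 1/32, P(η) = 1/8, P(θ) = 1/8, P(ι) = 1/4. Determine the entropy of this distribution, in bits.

2.9375 bits

Each probability is a power of 1/2, so log₂(1/p) is an integer.
H = Σ p·log₂(1/p) = 1/8·3 + 1/8·3 + 1/32·5 + 1/8·3 + 1/16·4 + 1/32·5 + 1/8·3 + 1/8·3 + 1/4·2 = 2.9375 bits.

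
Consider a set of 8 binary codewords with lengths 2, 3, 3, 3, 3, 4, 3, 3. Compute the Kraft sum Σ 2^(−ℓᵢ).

1.0625

With common denominator 2^4 = 16: Σ 2^(−ℓᵢ) = 4/16 + 2/16 + 2/16 + 2/16 + 2/16 + 1/16 + 2/16 + 2/16 = 17/16 = 1.0625.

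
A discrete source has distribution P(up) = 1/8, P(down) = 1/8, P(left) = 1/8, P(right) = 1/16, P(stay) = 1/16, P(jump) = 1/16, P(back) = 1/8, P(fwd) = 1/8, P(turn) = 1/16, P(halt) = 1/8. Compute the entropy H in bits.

Each probability is a power of 1/2, so log₂(1/p) is an integer.
H = Σ p·log₂(1/p) = 1/8·3 + 1/8·3 + 1/8·3 + 1/16·4 + 1/16·4 + 1/16·4 + 1/8·3 + 1/8·3 + 1/16·4 + 1/8·3 = 3.25 bits.

3.25 bits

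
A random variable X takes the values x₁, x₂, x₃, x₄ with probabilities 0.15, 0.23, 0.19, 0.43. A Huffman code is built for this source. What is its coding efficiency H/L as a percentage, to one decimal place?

Entropy H = −Σ p log₂ p ≈ 1.8770 bits.
Huffman merges: 3/20+19/100→17/50; 23/100+17/50→57/100; 43/100+57/100→1. L = 191/100 ≈ 1.9100.
Efficiency = H/L = 1.8770/1.9100 = 98.3%.

98.3%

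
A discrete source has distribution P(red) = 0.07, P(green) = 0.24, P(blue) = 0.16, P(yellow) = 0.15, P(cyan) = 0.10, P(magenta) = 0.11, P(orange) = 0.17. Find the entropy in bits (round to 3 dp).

H = −Σ pᵢ log₂ pᵢ.
−0.07·log₂(0.07) = 0.2686
−0.24·log₂(0.24) = 0.4941
−0.16·log₂(0.16) = 0.4230
−0.15·log₂(0.15) = 0.4105
−0.10·log₂(0.10) = 0.3322
−0.11·log₂(0.11) = 0.3503
−0.17·log₂(0.17) = 0.4346
Sum ≈ 2.7133 → 2.713 bits.

2.713 bits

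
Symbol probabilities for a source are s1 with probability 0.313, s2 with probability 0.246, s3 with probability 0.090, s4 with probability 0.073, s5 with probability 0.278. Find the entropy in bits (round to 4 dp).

H = −Σ pᵢ log₂ pᵢ.
−0.313·log₂(0.313) = 0.5245
−0.246·log₂(0.246) = 0.4977
−0.090·log₂(0.090) = 0.3127
−0.073·log₂(0.073) = 0.2756
−0.278·log₂(0.278) = 0.5134
Sum ≈ 2.1240 → 2.1240 bits.

2.1240 bits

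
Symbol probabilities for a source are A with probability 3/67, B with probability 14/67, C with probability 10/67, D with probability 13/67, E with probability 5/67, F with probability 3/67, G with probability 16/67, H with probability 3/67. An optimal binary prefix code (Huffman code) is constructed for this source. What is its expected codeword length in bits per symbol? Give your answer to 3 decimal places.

Repeatedly combine the two least-probable nodes; the expected code length is the sum of the merged weights.
merge 3/67 + 3/67 → 6/67
merge 3/67 + 5/67 → 8/67
merge 6/67 + 8/67 → 14/67
merge 10/67 + 13/67 → 23/67
merge 14/67 + 14/67 → 28/67
merge 16/67 + 23/67 → 39/67
merge 28/67 + 39/67 → 1
L = 6/67 + 8/67 + 14/67 + 23/67 + 28/67 + 39/67 + 1 = 185/67 ≈ 2.761 bits/symbol.

2.761 bits/symbol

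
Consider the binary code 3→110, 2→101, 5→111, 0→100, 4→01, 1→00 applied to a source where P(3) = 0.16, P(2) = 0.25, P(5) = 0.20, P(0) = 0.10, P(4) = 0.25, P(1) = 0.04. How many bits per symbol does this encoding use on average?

2.71 bits/symbol

L̄ = Σ pᵢ·ℓᵢ = 0.16·3 + 0.25·3 + 0.20·3 + 0.10·3 + 0.25·2 + 0.04·2 = 2.71 bits/symbol.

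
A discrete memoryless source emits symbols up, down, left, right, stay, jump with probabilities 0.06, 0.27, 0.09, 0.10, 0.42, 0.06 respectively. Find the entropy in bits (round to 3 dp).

H = −Σ pᵢ log₂ pᵢ.
−0.06·log₂(0.06) = 0.2435
−0.27·log₂(0.27) = 0.5100
−0.09·log₂(0.09) = 0.3127
−0.10·log₂(0.10) = 0.3322
−0.42·log₂(0.42) = 0.5256
−0.06·log₂(0.06) = 0.2435
Sum ≈ 2.1676 → 2.168 bits.

2.168 bits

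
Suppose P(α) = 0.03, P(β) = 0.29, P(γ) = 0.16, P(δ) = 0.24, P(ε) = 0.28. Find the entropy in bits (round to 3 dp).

H = −Σ pᵢ log₂ pᵢ.
−0.03·log₂(0.03) = 0.1518
−0.29·log₂(0.29) = 0.5179
−0.16·log₂(0.16) = 0.4230
−0.24·log₂(0.24) = 0.4941
−0.28·log₂(0.28) = 0.5142
Sum ≈ 2.1010 → 2.101 bits.

2.101 bits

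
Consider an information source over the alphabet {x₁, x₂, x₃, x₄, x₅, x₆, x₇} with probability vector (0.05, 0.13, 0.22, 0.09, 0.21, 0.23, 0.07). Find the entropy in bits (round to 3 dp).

H = −Σ pᵢ log₂ pᵢ.
−0.05·log₂(0.05) = 0.2161
−0.13·log₂(0.13) = 0.3826
−0.22·log₂(0.22) = 0.4806
−0.09·log₂(0.09) = 0.3127
−0.21·log₂(0.21) = 0.4728
−0.23·log₂(0.23) = 0.4877
−0.07·log₂(0.07) = 0.2686
Sum ≈ 2.6210 → 2.621 bits.

2.621 bits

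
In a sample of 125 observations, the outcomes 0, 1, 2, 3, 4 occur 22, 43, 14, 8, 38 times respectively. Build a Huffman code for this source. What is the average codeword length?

Probabilities are the counts divided by 125.
Repeatedly combine the two least-probable nodes; the expected code length is the sum of the merged weights.
merge 8/125 + 14/125 → 22/125
merge 22/125 + 22/125 → 44/125
merge 38/125 + 43/125 → 81/125
merge 44/125 + 81/125 → 1
L = 22/125 + 44/125 + 81/125 + 1 = 272/125 = 2.176 bits/symbol.

2.176 bits/symbol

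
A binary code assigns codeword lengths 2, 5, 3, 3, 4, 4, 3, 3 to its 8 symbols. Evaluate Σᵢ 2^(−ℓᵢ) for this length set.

0.90625

With common denominator 2^5 = 32: Σ 2^(−ℓᵢ) = 8/32 + 1/32 + 4/32 + 4/32 + 2/32 + 2/32 + 4/32 + 4/32 = 29/32 = 0.90625.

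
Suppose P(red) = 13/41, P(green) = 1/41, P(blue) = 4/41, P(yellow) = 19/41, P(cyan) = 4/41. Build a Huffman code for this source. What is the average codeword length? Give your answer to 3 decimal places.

1.878 bits/symbol

Repeatedly combine the two least-probable nodes; the expected code length is the sum of the merged weights.
merge 1/41 + 4/41 → 5/41
merge 4/41 + 5/41 → 9/41
merge 9/41 + 13/41 → 22/41
merge 19/41 + 22/41 → 1
L = 5/41 + 9/41 + 22/41 + 1 = 77/41 ≈ 1.878 bits/symbol.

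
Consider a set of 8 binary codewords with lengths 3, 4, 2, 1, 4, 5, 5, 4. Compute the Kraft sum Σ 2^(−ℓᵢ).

With common denominator 2^5 = 32: Σ 2^(−ℓᵢ) = 4/32 + 2/32 + 8/32 + 16/32 + 2/32 + 1/32 + 1/32 + 2/32 = 36/32 = 1.125.

1.125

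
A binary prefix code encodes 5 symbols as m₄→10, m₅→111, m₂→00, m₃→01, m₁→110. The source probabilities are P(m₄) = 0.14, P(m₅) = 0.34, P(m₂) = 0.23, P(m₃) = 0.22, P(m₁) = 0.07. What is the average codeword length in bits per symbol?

2.41 bits/symbol

L̄ = Σ pᵢ·ℓᵢ = 0.14·2 + 0.34·3 + 0.23·2 + 0.22·2 + 0.07·3 = 2.41 bits/symbol.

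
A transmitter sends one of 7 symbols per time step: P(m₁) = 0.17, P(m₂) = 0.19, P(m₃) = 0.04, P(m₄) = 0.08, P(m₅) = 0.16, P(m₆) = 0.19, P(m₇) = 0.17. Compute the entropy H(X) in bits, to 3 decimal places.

H = −Σ pᵢ log₂ pᵢ.
−0.17·log₂(0.17) = 0.4346
−0.19·log₂(0.19) = 0.4552
−0.04·log₂(0.04) = 0.1858
−0.08·log₂(0.08) = 0.2915
−0.16·log₂(0.16) = 0.4230
−0.19·log₂(0.19) = 0.4552
−0.17·log₂(0.17) = 0.4346
Sum ≈ 2.6799 → 2.680 bits.

2.680 bits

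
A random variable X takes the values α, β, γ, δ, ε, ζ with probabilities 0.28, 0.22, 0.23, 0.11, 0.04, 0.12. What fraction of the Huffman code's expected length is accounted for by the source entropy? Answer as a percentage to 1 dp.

98.6%

Entropy H = −Σ p log₂ p ≈ 2.3856 bits.
Huffman merges: 1/25+11/100→3/20; 3/25+3/20→27/100; 11/50+23/100→9/20; 27/100+7/25→11/20; 9/20+11/20→1. L = 121/50 ≈ 2.4200.
Efficiency = H/L = 2.3856/2.4200 = 98.6%.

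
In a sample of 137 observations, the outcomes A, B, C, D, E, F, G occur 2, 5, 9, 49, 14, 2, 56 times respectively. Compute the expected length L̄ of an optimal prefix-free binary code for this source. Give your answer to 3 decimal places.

Probabilities are the counts divided by 137.
Repeatedly combine the two least-probable nodes; the expected code length is the sum of the merged weights.
merge 2/137 + 2/137 → 4/137
merge 4/137 + 5/137 → 9/137
merge 9/137 + 9/137 → 18/137
merge 14/137 + 18/137 → 32/137
merge 32/137 + 49/137 → 81/137
merge 56/137 + 81/137 → 1
L = 4/137 + 9/137 + 18/137 + 32/137 + 81/137 + 1 = 281/137 ≈ 2.051 bits/symbol.

2.051 bits/symbol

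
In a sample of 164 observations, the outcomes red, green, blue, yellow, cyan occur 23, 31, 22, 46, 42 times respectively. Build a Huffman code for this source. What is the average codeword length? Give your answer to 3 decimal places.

Probabilities are the counts divided by 164.
Repeatedly combine the two least-probable nodes; the expected code length is the sum of the merged weights.
merge 11/82 + 23/164 → 45/164
merge 31/164 + 21/82 → 73/164
merge 45/164 + 23/82 → 91/164
merge 73/164 + 91/164 → 1
L = 45/164 + 73/164 + 91/164 + 1 = 373/164 ≈ 2.274 bits/symbol.

2.274 bits/symbol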